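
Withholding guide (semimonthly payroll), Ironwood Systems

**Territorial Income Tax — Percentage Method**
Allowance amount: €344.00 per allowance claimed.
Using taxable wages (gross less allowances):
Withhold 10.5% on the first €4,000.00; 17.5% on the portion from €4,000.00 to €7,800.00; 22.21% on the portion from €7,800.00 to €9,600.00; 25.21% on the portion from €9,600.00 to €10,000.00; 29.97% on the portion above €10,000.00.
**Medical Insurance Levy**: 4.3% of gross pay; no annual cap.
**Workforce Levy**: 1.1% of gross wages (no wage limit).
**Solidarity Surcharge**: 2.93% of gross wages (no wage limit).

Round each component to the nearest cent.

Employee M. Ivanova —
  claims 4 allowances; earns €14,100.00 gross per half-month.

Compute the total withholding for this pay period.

Territorial Income Tax: taxable = €14,100.00 − 4×€344.00 = €12,724.00
  €1,585.62 + 29.97% × (€12,724.00 − €10,000.00) = €1,585.62 + 29.97% × €2,724.00 = €2,402.00
Medical Insurance Levy: 4.3% × €14,100.00 = €606.30
Workforce Levy: 1.1% × €14,100.00 = €155.10
Solidarity Surcharge: 2.93% × €14,100.00 = €413.13
Total: €2,402.00 + €606.30 + €155.10 + €413.13 = €3,576.53

€3,576.53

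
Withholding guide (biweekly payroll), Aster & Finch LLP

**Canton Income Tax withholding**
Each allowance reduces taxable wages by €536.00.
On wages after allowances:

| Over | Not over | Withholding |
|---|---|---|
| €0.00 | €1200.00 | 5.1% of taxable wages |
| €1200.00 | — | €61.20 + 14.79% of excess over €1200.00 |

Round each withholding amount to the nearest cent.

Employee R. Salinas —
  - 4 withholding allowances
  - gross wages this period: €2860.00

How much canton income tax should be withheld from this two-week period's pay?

Canton Income Tax: taxable = €2860.00 − 4×€536.00 = €716.00
  5.1% × €716.00 = €36.52

€36.52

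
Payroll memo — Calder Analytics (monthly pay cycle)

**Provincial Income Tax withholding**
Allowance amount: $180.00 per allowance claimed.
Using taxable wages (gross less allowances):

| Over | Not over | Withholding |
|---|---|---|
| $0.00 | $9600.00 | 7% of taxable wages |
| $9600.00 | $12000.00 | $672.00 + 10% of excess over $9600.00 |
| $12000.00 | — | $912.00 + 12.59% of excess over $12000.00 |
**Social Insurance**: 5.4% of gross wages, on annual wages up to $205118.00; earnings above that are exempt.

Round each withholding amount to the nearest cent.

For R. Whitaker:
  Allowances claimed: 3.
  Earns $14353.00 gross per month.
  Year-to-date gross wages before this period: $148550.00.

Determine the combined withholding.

$1915.32

Provincial Income Tax: taxable = $14353.00 − 3×$180.00 = $13813.00
  $912.00 + 12.59% × ($13813.00 − $12000.00) = $912.00 + 12.59% × $1813.00 = $1140.26
Social Insurance: 5.4% × $14353.00 = $775.06
Total: $1140.26 + $775.06 = $1915.32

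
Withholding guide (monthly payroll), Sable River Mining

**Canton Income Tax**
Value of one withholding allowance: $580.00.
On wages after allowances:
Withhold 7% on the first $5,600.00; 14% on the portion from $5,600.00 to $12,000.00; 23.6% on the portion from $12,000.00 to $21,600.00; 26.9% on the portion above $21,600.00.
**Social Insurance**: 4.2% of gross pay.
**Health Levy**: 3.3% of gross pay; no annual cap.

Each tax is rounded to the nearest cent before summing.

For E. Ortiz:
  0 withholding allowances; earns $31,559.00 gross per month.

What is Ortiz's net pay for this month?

Canton Income Tax: taxable = $31,559.00
  $3,553.60 + 26.9% × ($31,559.00 − $21,600.00) = $3,553.60 + 26.9% × $9,959.00 = $6,232.57
Social Insurance: 4.2% × $31,559.00 = $1,325.48
Health Levy: 3.3% × $31,559.00 = $1,041.45
Total withheld: $6,232.57 + $1,325.48 + $1,041.45 = $8,599.50
Net pay: $31,559.00 − $8,599.50 = $22,959.50

$22,959.50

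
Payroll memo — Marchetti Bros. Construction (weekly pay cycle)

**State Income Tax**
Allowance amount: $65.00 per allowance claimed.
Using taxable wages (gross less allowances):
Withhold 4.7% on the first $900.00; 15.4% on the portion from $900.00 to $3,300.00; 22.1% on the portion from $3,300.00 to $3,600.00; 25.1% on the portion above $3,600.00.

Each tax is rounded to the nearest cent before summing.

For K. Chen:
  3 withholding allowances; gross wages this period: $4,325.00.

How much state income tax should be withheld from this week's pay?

State Income Tax: taxable = $4,325.00 − 3×$65.00 = $4,130.00
  $478.20 + 25.1% × ($4,130.00 − $3,600.00) = $478.20 + 25.1% × $530.00 = $611.23

$611.23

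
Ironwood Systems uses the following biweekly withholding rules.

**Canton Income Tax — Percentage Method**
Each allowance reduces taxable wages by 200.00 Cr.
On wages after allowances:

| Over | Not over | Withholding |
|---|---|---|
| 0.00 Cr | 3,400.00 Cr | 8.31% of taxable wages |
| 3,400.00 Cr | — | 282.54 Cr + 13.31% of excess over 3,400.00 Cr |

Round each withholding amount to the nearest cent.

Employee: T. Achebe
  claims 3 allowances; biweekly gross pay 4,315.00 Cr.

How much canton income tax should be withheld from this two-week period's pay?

324.47 Cr

Canton Income Tax: taxable = 4,315.00 Cr − 3×200.00 Cr = 3,715.00 Cr
  282.54 Cr + 13.31% × (3,715.00 Cr − 3,400.00 Cr) = 282.54 Cr + 13.31% × 315.00 Cr = 324.47 Cr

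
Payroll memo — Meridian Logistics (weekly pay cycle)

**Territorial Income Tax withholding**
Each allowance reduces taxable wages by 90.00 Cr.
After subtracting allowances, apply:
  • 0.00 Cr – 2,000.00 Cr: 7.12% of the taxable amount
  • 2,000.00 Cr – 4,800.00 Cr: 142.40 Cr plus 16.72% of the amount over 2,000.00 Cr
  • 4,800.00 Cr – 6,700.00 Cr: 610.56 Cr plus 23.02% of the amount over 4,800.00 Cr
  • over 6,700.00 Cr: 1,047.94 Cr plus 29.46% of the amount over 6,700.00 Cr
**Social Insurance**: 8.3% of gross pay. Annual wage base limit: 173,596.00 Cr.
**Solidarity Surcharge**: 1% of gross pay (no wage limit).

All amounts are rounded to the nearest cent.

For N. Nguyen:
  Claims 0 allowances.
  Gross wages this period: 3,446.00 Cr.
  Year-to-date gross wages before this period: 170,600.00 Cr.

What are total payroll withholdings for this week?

Territorial Income Tax: taxable = 3,446.00 Cr
  142.40 Cr + 16.72% × (3,446.00 Cr − 2,000.00 Cr) = 142.40 Cr + 16.72% × 1,446.00 Cr = 384.17 Cr
Social Insurance: cap 173,596.00 Cr − YTD 170,600.00 Cr = 2,996.00 Cr subject; 8.3% × 2,996.00 Cr = 248.67 Cr
Solidarity Surcharge: 1% × 3,446.00 Cr = 34.46 Cr
Total: 384.17 Cr + 248.67 Cr + 34.46 Cr = 667.30 Cr

667.30 Cr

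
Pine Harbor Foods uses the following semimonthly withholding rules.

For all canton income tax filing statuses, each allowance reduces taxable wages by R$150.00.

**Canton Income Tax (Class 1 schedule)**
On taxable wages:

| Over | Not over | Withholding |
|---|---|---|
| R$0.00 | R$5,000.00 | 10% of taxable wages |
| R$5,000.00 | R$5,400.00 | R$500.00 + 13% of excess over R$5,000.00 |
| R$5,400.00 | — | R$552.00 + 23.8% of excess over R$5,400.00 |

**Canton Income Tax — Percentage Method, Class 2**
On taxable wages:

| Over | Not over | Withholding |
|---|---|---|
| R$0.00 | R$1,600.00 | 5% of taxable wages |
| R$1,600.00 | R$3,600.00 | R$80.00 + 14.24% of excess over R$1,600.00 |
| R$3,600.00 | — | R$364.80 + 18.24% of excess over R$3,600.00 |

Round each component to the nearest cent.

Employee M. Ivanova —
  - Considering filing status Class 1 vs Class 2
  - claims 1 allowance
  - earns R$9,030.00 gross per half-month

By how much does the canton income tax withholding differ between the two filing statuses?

Canton Income Tax (Class 1): taxable = R$9,030.00 − 1×R$150.00 = R$8,880.00
  R$552.00 + 23.8% × (R$8,880.00 − R$5,400.00) = R$552.00 + 23.8% × R$3,480.00 = R$1,380.24
Canton Income Tax (Class 2): taxable = R$9,030.00 − 1×R$150.00 = R$8,880.00
  R$364.80 + 18.24% × (R$8,880.00 − R$3,600.00) = R$364.80 + 18.24% × R$5,280.00 = R$1,327.87
Difference: |R$1,380.24 − R$1,327.87| = R$52.37 (higher under Class 1)

R$52.37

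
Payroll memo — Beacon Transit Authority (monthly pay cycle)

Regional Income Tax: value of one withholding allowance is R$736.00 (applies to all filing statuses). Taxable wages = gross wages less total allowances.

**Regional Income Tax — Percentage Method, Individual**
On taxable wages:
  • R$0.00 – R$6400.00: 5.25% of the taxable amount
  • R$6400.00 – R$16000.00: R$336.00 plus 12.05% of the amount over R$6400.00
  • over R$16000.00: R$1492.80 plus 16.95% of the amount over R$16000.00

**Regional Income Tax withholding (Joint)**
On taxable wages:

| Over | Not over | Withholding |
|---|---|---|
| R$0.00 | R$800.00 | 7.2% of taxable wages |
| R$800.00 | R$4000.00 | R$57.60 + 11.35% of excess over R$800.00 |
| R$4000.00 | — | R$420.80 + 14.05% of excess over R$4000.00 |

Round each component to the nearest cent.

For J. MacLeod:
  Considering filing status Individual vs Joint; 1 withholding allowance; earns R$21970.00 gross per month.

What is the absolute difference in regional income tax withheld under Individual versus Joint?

Regional Income Tax (Individual): taxable = R$21970.00 − 1×R$736.00 = R$21234.00
  R$1492.80 + 16.95% × (R$21234.00 − R$16000.00) = R$1492.80 + 16.95% × R$5234.00 = R$2379.96
Regional Income Tax (Joint): taxable = R$21970.00 − 1×R$736.00 = R$21234.00
  R$420.80 + 14.05% × (R$21234.00 − R$4000.00) = R$420.80 + 14.05% × R$17234.00 = R$2842.18
Difference: |R$2379.96 − R$2842.18| = R$462.22 (higher under Joint)

R$462.22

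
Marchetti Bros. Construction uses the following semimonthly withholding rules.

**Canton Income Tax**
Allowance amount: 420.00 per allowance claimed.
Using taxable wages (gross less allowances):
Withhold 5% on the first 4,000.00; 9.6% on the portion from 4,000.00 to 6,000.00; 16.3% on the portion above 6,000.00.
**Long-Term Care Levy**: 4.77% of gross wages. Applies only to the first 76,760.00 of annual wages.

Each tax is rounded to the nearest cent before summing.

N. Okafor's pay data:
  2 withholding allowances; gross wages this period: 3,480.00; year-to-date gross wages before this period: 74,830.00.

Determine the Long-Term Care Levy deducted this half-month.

92.06

Long-Term Care Levy: cap 76,760.00 − YTD 74,830.00 = 1,930.00 subject; 4.77% × 1,930.00 = 92.06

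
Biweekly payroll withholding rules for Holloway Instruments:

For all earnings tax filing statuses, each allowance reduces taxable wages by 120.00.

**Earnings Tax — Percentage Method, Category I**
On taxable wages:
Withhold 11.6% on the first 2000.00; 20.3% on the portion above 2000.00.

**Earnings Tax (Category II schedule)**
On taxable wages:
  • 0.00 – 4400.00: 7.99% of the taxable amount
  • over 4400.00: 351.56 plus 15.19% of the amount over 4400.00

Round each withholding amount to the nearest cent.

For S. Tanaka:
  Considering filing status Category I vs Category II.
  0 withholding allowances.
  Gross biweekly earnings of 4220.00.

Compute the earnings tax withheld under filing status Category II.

337.18

Earnings Tax (Category II): taxable = 4220.00
  7.99% × 4220.00 = 337.18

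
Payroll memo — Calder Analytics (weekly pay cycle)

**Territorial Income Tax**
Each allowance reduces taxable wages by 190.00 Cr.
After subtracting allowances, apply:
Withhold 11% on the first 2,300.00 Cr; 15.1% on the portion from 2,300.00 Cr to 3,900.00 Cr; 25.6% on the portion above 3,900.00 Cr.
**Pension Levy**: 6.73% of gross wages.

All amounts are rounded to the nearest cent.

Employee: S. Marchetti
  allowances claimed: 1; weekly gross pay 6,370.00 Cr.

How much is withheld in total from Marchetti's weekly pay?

1,506.98 Cr

Territorial Income Tax: taxable = 6,370.00 Cr − 1×190.00 Cr = 6,180.00 Cr
  494.60 Cr + 25.6% × (6,180.00 Cr − 3,900.00 Cr) = 494.60 Cr + 25.6% × 2,280.00 Cr = 1,078.28 Cr
Pension Levy: 6.73% × 6,370.00 Cr = 428.70 Cr
Total: 1,078.28 Cr + 428.70 Cr = 1,506.98 Cr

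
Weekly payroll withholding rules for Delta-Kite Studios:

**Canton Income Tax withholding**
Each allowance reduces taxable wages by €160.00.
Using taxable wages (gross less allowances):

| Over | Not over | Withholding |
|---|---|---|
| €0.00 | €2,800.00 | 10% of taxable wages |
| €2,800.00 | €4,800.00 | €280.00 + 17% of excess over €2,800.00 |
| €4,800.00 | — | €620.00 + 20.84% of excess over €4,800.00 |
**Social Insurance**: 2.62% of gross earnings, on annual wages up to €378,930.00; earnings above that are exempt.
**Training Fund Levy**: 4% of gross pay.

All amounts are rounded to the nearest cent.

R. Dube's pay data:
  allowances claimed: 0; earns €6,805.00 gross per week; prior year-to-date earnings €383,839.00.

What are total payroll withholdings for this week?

€1,310.04

Canton Income Tax: taxable = €6,805.00
  €620.00 + 20.84% × (€6,805.00 − €4,800.00) = €620.00 + 20.84% × €2,005.00 = €1,037.84
Social Insurance: YTD €383,839.00 ≥ cap €378,930.00 → €0.00
Training Fund Levy: 4% × €6,805.00 = €272.20
Total: €1,037.84 + €0.00 + €272.20 = €1,310.04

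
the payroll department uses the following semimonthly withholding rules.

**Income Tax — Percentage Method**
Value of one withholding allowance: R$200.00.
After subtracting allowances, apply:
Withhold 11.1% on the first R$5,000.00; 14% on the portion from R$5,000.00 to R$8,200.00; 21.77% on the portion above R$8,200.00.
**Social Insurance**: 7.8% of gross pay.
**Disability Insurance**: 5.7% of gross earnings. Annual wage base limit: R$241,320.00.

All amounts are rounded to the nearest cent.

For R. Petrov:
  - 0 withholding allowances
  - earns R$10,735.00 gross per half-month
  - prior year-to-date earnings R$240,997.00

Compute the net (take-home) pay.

Income Tax: taxable = R$10,735.00
  R$1,003.00 + 21.77% × (R$10,735.00 − R$8,200.00) = R$1,003.00 + 21.77% × R$2,535.00 = R$1,554.87
Social Insurance: 7.8% × R$10,735.00 = R$837.33
Disability Insurance: cap R$241,320.00 − YTD R$240,997.00 = R$323.00 subject; 5.7% × R$323.00 = R$18.41
Total withheld: R$1,554.87 + R$837.33 + R$18.41 = R$2,410.61
Net pay: R$10,735.00 − R$2,410.61 = R$8,324.39

R$8,324.39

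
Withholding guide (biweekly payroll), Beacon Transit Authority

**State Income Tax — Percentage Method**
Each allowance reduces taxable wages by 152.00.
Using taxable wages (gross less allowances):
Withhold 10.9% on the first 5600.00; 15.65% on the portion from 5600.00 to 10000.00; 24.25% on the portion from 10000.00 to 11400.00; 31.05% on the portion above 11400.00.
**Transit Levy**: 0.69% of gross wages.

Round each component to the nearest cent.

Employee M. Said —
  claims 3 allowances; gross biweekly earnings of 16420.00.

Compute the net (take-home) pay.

State Income Tax: taxable = 16420.00 − 3×152.00 = 15964.00
  1638.50 + 31.05% × (15964.00 − 11400.00) = 1638.50 + 31.05% × 4564.00 = 3055.62
Transit Levy: 0.69% × 16420.00 = 113.30
Total withheld: 3055.62 + 113.30 = 3168.92
Net pay: 16420.00 − 3168.92 = 13251.08

13251.08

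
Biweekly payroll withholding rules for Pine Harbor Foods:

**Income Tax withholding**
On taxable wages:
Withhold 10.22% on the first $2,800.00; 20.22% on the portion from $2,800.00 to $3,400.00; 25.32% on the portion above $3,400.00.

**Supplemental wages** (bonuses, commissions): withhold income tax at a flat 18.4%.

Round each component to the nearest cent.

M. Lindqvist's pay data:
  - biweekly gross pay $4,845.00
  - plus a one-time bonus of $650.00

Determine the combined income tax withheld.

Income Tax: taxable = $4,845.00
  $407.48 + 25.32% × ($4,845.00 − $3,400.00) = $407.48 + 25.32% × $1,445.00 = $773.35
Supplemental (18.4% flat on bonus): 18.4% × $650.00 = $119.60
Total income tax: $773.35 + $119.60 = $892.95

$892.95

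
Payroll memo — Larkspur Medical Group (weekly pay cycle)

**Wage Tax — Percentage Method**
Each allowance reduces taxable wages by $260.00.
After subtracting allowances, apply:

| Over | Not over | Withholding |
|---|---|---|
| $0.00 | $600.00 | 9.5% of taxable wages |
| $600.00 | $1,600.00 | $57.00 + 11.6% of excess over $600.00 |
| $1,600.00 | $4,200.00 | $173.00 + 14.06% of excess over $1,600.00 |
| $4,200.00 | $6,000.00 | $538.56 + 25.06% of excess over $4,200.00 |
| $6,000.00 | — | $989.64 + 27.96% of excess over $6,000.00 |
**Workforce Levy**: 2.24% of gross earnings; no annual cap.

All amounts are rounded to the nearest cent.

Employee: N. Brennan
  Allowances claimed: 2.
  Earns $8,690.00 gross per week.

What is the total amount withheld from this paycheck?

Wage Tax: taxable = $8,690.00 − 2×$260.00 = $8,170.00
  $989.64 + 27.96% × ($8,170.00 − $6,000.00) = $989.64 + 27.96% × $2,170.00 = $1,596.37
Workforce Levy: 2.24% × $8,690.00 = $194.66
Total: $1,596.37 + $194.66 = $1,791.03

$1,791.03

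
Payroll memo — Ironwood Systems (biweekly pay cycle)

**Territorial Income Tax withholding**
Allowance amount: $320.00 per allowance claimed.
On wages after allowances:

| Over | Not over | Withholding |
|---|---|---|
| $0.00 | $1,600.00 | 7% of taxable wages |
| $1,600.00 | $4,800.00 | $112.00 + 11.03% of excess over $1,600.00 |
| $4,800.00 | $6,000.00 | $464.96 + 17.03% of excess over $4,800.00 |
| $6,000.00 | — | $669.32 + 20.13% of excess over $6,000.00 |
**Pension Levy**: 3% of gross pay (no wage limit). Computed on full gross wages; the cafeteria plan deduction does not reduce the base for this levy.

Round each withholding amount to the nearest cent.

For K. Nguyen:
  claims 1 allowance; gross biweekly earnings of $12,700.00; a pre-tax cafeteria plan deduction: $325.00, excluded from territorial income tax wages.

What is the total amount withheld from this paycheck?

Territorial Income Tax: taxable = $12,700.00 − $325.00 − 1×$320.00 = $12,055.00
  $669.32 + 20.13% × ($12,055.00 − $6,000.00) = $669.32 + 20.13% × $6,055.00 = $1,888.19
Pension Levy: 3% × $12,700.00 = $381.00
Total: $1,888.19 + $381.00 = $2,269.19

$2,269.19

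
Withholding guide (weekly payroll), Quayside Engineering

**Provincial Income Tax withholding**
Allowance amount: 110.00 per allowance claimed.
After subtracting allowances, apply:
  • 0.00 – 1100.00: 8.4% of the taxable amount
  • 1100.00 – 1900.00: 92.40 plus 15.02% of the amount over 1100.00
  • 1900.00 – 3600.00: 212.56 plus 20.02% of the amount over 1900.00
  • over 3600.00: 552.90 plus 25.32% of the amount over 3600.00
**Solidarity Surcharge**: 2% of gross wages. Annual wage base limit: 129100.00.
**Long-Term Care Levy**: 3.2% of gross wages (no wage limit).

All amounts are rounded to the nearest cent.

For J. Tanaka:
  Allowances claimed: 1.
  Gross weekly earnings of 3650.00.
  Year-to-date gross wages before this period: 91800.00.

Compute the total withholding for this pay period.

730.69

Provincial Income Tax: taxable = 3650.00 − 1×110.00 = 3540.00
  212.56 + 20.02% × (3540.00 − 1900.00) = 212.56 + 20.02% × 1640.00 = 540.89
Solidarity Surcharge: 2% × 3650.00 = 73.00
Long-Term Care Levy: 3.2% × 3650.00 = 116.80
Total: 540.89 + 73.00 + 116.80 = 730.69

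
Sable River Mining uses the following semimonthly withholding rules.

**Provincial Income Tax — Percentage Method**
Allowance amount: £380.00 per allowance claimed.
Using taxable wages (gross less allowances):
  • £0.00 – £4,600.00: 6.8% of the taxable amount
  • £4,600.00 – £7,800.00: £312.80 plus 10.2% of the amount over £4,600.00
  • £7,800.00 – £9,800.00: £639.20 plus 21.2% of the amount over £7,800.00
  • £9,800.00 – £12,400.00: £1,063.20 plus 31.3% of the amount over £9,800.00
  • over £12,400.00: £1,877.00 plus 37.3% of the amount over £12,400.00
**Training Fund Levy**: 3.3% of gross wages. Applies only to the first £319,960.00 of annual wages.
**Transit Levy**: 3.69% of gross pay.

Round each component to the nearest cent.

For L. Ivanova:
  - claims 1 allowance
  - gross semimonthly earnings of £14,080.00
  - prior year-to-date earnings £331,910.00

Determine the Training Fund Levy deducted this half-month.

£0.00

Training Fund Levy: YTD £331,910.00 ≥ cap £319,960.00 → £0.00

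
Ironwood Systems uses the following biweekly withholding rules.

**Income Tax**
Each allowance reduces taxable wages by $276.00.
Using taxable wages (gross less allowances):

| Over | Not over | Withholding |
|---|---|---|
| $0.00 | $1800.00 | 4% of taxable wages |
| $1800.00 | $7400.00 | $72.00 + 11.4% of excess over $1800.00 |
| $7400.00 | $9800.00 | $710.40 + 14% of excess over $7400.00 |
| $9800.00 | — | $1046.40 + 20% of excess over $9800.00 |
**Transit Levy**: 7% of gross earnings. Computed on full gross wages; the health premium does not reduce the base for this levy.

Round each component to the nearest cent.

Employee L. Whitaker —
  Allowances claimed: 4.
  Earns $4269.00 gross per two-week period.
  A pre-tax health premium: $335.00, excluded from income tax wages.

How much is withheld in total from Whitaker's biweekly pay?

$488.25

Income Tax: taxable = $4269.00 − $335.00 − 4×$276.00 = $2830.00
  $72.00 + 11.4% × ($2830.00 − $1800.00) = $72.00 + 11.4% × $1030.00 = $189.42
Transit Levy: 7% × $4269.00 = $298.83
Total: $189.42 + $298.83 = $488.25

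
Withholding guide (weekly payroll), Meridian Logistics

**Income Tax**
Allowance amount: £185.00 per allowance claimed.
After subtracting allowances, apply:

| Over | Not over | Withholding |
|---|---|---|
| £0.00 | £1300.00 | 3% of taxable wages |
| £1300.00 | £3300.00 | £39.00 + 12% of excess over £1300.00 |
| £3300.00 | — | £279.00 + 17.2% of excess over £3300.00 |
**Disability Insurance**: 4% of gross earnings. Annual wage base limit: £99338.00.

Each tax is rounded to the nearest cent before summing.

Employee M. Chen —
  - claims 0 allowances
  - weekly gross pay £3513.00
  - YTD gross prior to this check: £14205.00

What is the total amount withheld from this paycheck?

£456.16

Income Tax: taxable = £3513.00
  £279.00 + 17.2% × (£3513.00 − £3300.00) = £279.00 + 17.2% × £213.00 = £315.64
Disability Insurance: 4% × £3513.00 = £140.52
Total: £315.64 + £140.52 = £456.16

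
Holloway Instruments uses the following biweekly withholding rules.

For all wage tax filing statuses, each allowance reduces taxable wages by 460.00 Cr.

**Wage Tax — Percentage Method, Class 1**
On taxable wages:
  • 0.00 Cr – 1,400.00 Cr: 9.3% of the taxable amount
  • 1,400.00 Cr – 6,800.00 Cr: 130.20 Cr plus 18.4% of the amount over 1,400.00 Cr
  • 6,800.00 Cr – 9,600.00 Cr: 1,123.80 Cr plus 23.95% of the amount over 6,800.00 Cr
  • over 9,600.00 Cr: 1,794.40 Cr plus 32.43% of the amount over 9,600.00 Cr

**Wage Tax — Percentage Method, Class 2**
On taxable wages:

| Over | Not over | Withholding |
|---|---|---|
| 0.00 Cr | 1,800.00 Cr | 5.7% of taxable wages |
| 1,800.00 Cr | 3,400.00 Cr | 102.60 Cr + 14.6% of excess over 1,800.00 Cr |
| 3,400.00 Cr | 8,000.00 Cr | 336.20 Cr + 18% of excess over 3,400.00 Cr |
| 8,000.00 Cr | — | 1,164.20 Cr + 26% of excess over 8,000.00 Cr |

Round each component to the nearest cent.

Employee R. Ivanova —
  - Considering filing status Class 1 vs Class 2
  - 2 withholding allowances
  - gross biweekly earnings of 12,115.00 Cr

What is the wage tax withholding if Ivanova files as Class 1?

Wage Tax (Class 1): taxable = 12,115.00 Cr − 2×460.00 Cr = 11,195.00 Cr
  1,794.40 Cr + 32.43% × (11,195.00 Cr − 9,600.00 Cr) = 1,794.40 Cr + 32.43% × 1,595.00 Cr = 2,311.66 Cr

2,311.66 Cr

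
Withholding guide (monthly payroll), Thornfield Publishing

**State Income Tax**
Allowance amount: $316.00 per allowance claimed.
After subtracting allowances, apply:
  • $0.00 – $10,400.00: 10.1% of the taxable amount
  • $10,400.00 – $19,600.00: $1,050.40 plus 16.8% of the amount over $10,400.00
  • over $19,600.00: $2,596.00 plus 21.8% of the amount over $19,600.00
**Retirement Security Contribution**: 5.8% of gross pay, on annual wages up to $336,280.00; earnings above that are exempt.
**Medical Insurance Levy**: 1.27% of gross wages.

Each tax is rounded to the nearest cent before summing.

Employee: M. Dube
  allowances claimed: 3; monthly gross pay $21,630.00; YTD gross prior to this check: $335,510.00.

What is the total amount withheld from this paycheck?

State Income Tax: taxable = $21,630.00 − 3×$316.00 = $20,682.00
  $2,596.00 + 21.8% × ($20,682.00 − $19,600.00) = $2,596.00 + 21.8% × $1,082.00 = $2,831.88
Retirement Security Contribution: cap $336,280.00 − YTD $335,510.00 = $770.00 subject; 5.8% × $770.00 = $44.66
Medical Insurance Levy: 1.27% × $21,630.00 = $274.70
Total: $2,831.88 + $44.66 + $274.70 = $3,151.24

$3,151.24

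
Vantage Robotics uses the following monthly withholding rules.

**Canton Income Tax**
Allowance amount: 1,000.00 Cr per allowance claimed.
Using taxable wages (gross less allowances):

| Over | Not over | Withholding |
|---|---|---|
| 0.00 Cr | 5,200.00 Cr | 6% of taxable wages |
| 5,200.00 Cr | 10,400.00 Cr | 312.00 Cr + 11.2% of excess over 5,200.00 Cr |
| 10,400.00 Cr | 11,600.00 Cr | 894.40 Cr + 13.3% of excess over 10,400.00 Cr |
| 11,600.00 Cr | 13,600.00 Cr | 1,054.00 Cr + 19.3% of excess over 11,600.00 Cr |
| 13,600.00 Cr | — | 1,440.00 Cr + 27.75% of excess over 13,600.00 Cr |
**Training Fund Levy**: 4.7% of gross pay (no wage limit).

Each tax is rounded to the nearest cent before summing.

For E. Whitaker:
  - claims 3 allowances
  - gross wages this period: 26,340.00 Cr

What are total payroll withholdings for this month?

5,380.83 Cr

Canton Income Tax: taxable = 26,340.00 Cr − 3×1,000.00 Cr = 23,340.00 Cr
  1,440.00 Cr + 27.75% × (23,340.00 Cr − 13,600.00 Cr) = 1,440.00 Cr + 27.75% × 9,740.00 Cr = 4,142.85 Cr
Training Fund Levy: 4.7% × 26,340.00 Cr = 1,237.98 Cr
Total: 4,142.85 Cr + 1,237.98 Cr = 5,380.83 Cr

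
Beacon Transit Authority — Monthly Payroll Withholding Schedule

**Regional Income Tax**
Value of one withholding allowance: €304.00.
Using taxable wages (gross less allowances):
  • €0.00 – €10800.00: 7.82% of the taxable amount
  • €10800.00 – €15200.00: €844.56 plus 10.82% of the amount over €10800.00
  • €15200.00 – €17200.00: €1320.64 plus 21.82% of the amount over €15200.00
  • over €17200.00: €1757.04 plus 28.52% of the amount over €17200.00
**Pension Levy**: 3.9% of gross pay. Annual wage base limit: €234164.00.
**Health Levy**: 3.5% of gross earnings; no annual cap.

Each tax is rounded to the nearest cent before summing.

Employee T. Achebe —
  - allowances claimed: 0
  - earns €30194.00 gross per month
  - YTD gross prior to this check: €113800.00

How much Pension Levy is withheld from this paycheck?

Pension Levy: 3.9% × €30194.00 = €1177.57

€1177.57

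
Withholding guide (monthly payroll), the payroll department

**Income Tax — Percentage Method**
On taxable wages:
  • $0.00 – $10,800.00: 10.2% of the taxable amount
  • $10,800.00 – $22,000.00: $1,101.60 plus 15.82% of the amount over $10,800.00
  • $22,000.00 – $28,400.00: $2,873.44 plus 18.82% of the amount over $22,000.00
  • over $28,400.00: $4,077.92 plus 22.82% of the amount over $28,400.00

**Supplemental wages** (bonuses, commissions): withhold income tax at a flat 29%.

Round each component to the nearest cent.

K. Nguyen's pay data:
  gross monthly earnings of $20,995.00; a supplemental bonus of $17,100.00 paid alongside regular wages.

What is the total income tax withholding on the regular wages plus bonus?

Income Tax: taxable = $20,995.00
  $1,101.60 + 15.82% × ($20,995.00 − $10,800.00) = $1,101.60 + 15.82% × $10,195.00 = $2,714.45
Supplemental (29% flat on bonus): 29% × $17,100.00 = $4,959.00
Total income tax: $2,714.45 + $4,959.00 = $7,673.45

$7,673.45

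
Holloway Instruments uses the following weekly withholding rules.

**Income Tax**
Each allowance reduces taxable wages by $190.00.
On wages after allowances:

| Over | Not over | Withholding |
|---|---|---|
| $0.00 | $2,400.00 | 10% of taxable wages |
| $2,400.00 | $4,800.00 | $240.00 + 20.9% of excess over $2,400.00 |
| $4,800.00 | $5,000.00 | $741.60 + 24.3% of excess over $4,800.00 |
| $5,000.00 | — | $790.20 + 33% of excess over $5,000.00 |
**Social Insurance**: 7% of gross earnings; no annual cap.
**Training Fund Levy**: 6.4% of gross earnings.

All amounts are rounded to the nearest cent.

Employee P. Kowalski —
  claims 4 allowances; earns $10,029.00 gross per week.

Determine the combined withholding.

Income Tax: taxable = $10,029.00 − 4×$190.00 = $9,269.00
  $790.20 + 33% × ($9,269.00 − $5,000.00) = $790.20 + 33% × $4,269.00 = $2,198.97
Social Insurance: 7% × $10,029.00 = $702.03
Training Fund Levy: 6.4% × $10,029.00 = $641.86
Total: $2,198.97 + $702.03 + $641.86 = $3,542.86

$3,542.86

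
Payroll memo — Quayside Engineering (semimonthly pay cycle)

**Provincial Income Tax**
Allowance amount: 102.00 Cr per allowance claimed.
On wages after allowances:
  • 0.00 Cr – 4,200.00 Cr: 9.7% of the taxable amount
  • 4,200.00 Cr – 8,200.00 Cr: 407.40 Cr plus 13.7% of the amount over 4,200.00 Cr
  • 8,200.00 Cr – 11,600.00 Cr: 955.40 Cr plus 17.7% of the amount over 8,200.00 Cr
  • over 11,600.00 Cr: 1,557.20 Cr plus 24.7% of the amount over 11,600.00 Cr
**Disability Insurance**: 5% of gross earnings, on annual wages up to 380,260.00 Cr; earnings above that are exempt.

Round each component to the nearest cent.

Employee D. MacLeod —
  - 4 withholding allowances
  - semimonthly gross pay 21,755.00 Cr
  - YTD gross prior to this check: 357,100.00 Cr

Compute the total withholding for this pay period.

Provincial Income Tax: taxable = 21,755.00 Cr − 4×102.00 Cr = 21,347.00 Cr
  1,557.20 Cr + 24.7% × (21,347.00 Cr − 11,600.00 Cr) = 1,557.20 Cr + 24.7% × 9,747.00 Cr = 3,964.71 Cr
Disability Insurance: 5% × 21,755.00 Cr = 1,087.75 Cr
Total: 3,964.71 Cr + 1,087.75 Cr = 5,052.46 Cr

5,052.46 Cr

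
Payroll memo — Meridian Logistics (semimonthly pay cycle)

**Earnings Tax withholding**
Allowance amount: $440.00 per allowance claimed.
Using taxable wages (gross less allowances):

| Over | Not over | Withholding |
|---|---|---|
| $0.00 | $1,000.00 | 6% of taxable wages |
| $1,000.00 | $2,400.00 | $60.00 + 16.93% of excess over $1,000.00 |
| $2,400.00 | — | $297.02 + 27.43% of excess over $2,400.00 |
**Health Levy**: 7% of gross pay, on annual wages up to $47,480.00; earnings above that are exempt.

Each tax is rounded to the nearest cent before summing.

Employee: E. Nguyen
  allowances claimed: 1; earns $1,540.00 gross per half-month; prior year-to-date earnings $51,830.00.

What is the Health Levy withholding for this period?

Health Levy: YTD $51,830.00 ≥ cap $47,480.00 → $0.00

$0.00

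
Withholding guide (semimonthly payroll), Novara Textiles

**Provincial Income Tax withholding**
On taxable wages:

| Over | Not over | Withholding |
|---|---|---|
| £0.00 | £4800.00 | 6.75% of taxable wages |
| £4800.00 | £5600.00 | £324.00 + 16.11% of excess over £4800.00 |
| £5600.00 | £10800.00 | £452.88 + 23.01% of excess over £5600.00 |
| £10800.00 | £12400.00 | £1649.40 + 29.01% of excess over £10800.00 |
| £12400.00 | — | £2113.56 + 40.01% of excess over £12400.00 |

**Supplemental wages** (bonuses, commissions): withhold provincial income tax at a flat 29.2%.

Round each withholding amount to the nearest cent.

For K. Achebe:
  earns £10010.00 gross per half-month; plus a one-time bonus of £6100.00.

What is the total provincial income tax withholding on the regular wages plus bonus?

£3248.82

Provincial Income Tax: taxable = £10010.00
  £452.88 + 23.01% × (£10010.00 − £5600.00) = £452.88 + 23.01% × £4410.00 = £1467.62
Supplemental (29.2% flat on bonus): 29.2% × £6100.00 = £1781.20
Total provincial income tax: £1467.62 + £1781.20 = £3248.82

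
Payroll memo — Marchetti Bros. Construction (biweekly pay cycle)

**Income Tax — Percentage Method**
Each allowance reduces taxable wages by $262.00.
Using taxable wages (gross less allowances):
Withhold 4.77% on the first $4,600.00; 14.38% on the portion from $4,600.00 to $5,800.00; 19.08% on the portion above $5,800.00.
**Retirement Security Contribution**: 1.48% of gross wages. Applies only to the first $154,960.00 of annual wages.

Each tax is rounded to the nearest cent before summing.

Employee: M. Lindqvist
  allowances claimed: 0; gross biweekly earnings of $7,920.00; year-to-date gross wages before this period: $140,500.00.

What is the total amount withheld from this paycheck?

Income Tax: taxable = $7,920.00
  $391.98 + 19.08% × ($7,920.00 − $5,800.00) = $391.98 + 19.08% × $2,120.00 = $796.48
Retirement Security Contribution: 1.48% × $7,920.00 = $117.22
Total: $796.48 + $117.22 = $913.70

$913.70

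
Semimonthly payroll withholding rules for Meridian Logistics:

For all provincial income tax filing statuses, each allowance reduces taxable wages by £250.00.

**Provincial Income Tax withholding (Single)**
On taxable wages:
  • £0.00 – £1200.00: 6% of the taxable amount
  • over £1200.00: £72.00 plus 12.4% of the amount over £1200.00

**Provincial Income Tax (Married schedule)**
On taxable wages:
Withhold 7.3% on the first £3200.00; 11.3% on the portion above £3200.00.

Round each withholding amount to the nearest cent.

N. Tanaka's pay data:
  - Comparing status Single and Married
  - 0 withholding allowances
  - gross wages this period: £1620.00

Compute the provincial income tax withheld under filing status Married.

£118.26

Provincial Income Tax (Married): taxable = £1620.00
  7.3% × £1620.00 = £118.26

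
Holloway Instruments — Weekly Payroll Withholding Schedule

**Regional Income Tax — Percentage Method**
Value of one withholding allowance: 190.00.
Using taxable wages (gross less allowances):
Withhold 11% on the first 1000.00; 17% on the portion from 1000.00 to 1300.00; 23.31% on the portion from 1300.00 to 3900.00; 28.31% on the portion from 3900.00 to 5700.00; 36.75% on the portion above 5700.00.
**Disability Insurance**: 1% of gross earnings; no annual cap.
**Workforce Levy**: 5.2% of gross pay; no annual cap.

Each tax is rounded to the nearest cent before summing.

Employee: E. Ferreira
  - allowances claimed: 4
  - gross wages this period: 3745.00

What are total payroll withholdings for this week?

785.96

Regional Income Tax: taxable = 3745.00 − 4×190.00 = 2985.00
  161.00 + 23.31% × (2985.00 − 1300.00) = 161.00 + 23.31% × 1685.00 = 553.77
Disability Insurance: 1% × 3745.00 = 37.45
Workforce Levy: 5.2% × 3745.00 = 194.74
Total: 553.77 + 37.45 + 194.74 = 785.96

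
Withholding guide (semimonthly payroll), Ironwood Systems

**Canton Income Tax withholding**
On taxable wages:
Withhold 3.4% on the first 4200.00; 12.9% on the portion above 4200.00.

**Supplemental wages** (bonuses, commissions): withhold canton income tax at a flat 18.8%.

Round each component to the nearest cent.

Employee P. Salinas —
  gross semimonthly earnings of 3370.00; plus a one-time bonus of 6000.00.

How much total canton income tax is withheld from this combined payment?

1242.58

Canton Income Tax: taxable = 3370.00
  3.4% × 3370.00 = 114.58
Supplemental (18.8% flat on bonus): 18.8% × 6000.00 = 1128.00
Total canton income tax: 114.58 + 1128.00 = 1242.58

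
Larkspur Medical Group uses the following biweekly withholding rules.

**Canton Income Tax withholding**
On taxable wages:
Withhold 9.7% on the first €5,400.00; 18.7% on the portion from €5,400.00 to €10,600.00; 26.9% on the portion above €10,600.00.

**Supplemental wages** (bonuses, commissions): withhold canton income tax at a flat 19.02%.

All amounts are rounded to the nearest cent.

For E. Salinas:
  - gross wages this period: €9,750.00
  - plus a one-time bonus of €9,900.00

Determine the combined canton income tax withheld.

€3,220.23

Canton Income Tax: taxable = €9,750.00
  €523.80 + 18.7% × (€9,750.00 − €5,400.00) = €523.80 + 18.7% × €4,350.00 = €1,337.25
Supplemental (19.02% flat on bonus): 19.02% × €9,900.00 = €1,882.98
Total canton income tax: €1,337.25 + €1,882.98 = €3,220.23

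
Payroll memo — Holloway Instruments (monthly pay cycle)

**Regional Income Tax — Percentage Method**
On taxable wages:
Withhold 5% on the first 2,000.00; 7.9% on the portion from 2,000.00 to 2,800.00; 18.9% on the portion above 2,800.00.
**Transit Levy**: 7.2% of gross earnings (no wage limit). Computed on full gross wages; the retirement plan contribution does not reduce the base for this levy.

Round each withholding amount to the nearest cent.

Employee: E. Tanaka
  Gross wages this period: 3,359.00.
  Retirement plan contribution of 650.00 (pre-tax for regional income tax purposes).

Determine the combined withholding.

Regional Income Tax: taxable = 3,359.00 − 650.00 = 2,709.00
  100.00 + 7.9% × (2,709.00 − 2,000.00) = 100.00 + 7.9% × 709.00 = 156.01
Transit Levy: 7.2% × 3,359.00 = 241.85
Total: 156.01 + 241.85 = 397.86

397.86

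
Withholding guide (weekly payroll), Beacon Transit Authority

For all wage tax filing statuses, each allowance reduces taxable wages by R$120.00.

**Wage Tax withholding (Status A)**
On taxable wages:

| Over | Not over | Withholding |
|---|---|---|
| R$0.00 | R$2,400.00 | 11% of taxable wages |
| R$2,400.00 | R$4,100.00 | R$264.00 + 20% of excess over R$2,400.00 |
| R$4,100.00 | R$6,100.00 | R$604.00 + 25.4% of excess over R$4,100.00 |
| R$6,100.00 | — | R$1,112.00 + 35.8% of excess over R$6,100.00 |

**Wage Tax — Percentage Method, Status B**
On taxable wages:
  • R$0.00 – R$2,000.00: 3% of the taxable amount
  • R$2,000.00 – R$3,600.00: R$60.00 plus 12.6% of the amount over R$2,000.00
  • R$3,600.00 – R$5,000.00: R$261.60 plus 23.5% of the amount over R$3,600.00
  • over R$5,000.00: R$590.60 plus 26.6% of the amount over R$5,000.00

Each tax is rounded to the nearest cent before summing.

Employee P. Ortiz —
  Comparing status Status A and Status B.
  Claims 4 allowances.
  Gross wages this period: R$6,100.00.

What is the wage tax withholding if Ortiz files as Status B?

R$755.52

Wage Tax (Status B): taxable = R$6,100.00 − 4×R$120.00 = R$5,620.00
  R$590.60 + 26.6% × (R$5,620.00 − R$5,000.00) = R$590.60 + 26.6% × R$620.00 = R$755.52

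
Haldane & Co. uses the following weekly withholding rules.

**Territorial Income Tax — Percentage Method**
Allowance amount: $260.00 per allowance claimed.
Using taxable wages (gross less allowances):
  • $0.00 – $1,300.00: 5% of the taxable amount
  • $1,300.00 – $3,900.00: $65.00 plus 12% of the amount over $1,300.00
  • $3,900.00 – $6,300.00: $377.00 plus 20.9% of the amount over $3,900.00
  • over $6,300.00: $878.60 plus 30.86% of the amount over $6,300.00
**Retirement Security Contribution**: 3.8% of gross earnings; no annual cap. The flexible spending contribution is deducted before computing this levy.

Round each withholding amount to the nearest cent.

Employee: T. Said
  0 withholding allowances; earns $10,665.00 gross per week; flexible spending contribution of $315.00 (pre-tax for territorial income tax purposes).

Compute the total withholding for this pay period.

$2,521.73

Territorial Income Tax: taxable = $10,665.00 − $315.00 = $10,350.00
  $878.60 + 30.86% × ($10,350.00 − $6,300.00) = $878.60 + 30.86% × $4,050.00 = $2,128.43
Retirement Security Contribution: 3.8% × $10,350.00 = $393.30
Total: $2,128.43 + $393.30 = $2,521.73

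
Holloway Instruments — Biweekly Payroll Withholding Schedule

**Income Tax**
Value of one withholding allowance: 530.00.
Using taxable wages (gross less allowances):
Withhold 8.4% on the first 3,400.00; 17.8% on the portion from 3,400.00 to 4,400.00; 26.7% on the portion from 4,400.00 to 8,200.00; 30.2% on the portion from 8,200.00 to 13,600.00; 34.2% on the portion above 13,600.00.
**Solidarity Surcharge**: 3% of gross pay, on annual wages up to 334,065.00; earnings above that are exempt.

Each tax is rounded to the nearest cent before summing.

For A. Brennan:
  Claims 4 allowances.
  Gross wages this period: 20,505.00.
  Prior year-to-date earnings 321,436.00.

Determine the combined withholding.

5,124.34

Income Tax: taxable = 20,505.00 − 4×530.00 = 18,385.00
  3,109.00 + 34.2% × (18,385.00 − 13,600.00) = 3,109.00 + 34.2% × 4,785.00 = 4,745.47
Solidarity Surcharge: cap 334,065.00 − YTD 321,436.00 = 12,629.00 subject; 3% × 12,629.00 = 378.87
Total: 4,745.47 + 378.87 = 5,124.34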